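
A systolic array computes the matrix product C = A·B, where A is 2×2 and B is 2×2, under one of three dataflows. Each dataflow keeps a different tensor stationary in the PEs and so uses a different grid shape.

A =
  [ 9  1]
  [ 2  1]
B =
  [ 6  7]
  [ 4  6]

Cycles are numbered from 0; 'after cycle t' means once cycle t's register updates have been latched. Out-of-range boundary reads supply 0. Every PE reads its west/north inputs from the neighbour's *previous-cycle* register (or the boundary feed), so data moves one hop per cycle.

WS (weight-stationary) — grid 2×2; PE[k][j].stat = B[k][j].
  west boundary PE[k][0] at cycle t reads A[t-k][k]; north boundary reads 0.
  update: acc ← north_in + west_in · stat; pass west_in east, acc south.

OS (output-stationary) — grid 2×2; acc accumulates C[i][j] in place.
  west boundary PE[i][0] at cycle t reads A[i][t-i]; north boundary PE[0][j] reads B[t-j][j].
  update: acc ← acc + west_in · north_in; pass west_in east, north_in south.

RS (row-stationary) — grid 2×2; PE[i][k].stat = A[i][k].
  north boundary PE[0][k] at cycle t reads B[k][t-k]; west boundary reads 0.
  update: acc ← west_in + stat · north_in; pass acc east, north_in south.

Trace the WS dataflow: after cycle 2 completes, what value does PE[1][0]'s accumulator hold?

WS 2×2: PE[1][0] cycle-by-cycle (with neighbour feeds):
  t=0 PE[0][0]: acc=54 h=9 v=54
  t=0 PE[1][0]: acc=0 h=0 v=0
  t=1 PE[0][0]: acc=12 h=2 v=12
  t=1 PE[1][0]: acc=58 h=1 v=58
  t=2 PE[0][0]: acc=0 h=0 v=0
  t=2 PE[1][0]: acc=16 h=1 v=16

PE[1][0].acc = 16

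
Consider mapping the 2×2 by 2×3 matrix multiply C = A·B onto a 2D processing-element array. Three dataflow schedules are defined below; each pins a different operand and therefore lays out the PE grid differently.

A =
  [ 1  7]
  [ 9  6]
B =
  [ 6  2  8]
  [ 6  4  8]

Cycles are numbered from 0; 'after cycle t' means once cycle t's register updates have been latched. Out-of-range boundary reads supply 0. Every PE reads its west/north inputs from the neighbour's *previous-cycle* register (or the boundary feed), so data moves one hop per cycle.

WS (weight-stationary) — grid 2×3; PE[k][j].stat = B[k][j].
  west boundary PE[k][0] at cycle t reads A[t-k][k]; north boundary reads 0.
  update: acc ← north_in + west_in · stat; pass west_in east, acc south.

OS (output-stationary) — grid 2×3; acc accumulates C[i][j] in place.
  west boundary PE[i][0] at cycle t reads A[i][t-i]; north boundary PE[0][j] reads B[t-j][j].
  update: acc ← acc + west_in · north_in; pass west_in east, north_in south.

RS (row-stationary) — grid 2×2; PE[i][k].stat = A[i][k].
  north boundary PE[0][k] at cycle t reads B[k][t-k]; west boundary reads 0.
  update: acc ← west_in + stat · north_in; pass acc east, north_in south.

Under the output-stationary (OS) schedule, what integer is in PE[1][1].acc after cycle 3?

PE[1][1].acc = 42

Tracing OS — 2×3 array, target PE[1][1]:
  step 0 · PE0,1: acc=0; fwd→0 fwd↓0
  step 0 · PE1,0: acc=0; fwd→0 fwd↓0
  step 0 · PE1,1: acc=0; fwd→0 fwd↓0
  step 1 · PE0,1: acc=2; fwd→1 fwd↓2
  step 1 · PE1,0: acc=54; fwd→9 fwd↓6
  step 1 · PE1,1: acc=0; fwd→0 fwd↓0
  step 2 · PE0,1: acc=30; fwd→7 fwd↓4
  step 2 · PE1,0: acc=90; fwd→6 fwd↓6
  step 2 · PE1,1: acc=18; fwd→9 fwd↓2
  step 3 · PE0,1: acc=30; fwd→0 fwd↓0
  step 3 · PE1,0: acc=90; fwd→0 fwd↓0
  step 3 · PE1,1: acc=42; fwd→6 fwd↓4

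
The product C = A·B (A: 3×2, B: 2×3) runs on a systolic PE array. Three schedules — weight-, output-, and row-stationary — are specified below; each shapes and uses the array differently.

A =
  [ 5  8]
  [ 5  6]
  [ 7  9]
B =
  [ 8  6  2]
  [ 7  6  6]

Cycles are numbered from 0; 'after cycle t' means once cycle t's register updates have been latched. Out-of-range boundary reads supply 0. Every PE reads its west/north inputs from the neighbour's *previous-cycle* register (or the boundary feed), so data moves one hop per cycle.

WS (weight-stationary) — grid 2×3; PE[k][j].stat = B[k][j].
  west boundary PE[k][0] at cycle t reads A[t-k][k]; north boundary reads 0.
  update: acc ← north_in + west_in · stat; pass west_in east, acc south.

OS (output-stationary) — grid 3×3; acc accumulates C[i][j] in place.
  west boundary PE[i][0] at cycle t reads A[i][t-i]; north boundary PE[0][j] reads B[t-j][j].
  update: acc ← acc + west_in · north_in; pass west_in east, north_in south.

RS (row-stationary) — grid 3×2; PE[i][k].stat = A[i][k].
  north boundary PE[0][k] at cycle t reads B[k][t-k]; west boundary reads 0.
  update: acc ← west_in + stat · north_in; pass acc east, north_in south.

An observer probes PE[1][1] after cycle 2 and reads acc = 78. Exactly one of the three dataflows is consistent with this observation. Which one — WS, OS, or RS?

WS (2×3 grid), PE[1][1]:
  after 0 — PE[1][1] acc=0, pass-E 0, pass-S 0
  after 1 — PE[1][1] acc=0, pass-E 0, pass-S 0
  after 2 — PE[1][1] acc=78, pass-E 8, pass-S 78
OS (3×3 grid), PE[1][1]:
  after 0 — PE[1][1] acc=0, pass-E 0, pass-S 0
  after 1 — PE[1][1] acc=0, pass-E 0, pass-S 0
  after 2 — PE[1][1] acc=30, pass-E 5, pass-S 6
RS (3×2 grid), PE[1][1]:
  after 0 — PE[1][1] acc=0, pass-E 0, pass-S 0
  after 1 — PE[1][1] acc=0, pass-E 0, pass-S 0
  after 2 — PE[1][1] acc=82, pass-E 82, pass-S 7

dataflow = WS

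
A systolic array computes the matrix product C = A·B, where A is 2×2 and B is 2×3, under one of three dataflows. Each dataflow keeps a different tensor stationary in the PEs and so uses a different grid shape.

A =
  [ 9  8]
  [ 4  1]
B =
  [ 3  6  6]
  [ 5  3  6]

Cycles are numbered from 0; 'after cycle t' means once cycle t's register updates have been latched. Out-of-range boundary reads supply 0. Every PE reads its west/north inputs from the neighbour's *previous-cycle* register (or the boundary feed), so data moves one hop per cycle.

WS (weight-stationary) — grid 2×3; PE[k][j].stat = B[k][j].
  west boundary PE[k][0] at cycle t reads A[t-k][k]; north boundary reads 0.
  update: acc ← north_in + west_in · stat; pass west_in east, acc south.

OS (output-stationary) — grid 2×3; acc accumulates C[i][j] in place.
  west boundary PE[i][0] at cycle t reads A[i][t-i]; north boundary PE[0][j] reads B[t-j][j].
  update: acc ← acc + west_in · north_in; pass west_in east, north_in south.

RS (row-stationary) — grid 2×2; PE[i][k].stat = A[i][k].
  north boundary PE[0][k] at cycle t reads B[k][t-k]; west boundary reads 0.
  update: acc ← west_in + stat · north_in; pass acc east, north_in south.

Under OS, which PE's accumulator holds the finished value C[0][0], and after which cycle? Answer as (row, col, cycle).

OS — PE[0][0] is where C[0][0] collects:
  cycle 0: PE[0][0] → acc 27, east 9, south 3
  cycle 1: PE[0][0] → acc 67, east 8, south 5

(row, col, cycle) = (0, 0, 1)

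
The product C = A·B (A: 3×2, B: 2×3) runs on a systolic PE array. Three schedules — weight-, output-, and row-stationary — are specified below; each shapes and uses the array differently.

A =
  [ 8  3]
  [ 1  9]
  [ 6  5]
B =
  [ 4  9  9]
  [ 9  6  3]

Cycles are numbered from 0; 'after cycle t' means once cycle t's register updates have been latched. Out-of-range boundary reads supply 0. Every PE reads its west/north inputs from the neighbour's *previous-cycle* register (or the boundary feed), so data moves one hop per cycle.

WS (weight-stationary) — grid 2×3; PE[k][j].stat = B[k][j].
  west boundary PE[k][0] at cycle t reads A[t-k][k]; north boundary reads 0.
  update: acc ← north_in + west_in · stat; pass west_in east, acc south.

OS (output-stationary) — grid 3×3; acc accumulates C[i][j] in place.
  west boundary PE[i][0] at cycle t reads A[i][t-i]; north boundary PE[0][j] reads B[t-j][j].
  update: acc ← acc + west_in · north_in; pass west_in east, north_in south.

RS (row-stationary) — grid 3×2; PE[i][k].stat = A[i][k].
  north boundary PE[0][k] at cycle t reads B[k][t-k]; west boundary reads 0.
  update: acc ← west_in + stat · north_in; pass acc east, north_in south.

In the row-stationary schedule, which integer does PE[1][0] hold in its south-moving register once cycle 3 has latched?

register = 9

Tracing RS — 3×2 array, target PE[1][0]:
  after 0 — PE[0][0] acc=32, pass-E 32, pass-S 4
  after 0 — PE[1][0] acc=0, pass-E 0, pass-S 0
  after 1 — PE[0][0] acc=72, pass-E 72, pass-S 9
  after 1 — PE[1][0] acc=4, pass-E 4, pass-S 4
  after 2 — PE[0][0] acc=72, pass-E 72, pass-S 9
  after 2 — PE[1][0] acc=9, pass-E 9, pass-S 9
  after 3 — PE[0][0] acc=0, pass-E 0, pass-S 0
  after 3 — PE[1][0] acc=9, pass-E 9, pass-S 9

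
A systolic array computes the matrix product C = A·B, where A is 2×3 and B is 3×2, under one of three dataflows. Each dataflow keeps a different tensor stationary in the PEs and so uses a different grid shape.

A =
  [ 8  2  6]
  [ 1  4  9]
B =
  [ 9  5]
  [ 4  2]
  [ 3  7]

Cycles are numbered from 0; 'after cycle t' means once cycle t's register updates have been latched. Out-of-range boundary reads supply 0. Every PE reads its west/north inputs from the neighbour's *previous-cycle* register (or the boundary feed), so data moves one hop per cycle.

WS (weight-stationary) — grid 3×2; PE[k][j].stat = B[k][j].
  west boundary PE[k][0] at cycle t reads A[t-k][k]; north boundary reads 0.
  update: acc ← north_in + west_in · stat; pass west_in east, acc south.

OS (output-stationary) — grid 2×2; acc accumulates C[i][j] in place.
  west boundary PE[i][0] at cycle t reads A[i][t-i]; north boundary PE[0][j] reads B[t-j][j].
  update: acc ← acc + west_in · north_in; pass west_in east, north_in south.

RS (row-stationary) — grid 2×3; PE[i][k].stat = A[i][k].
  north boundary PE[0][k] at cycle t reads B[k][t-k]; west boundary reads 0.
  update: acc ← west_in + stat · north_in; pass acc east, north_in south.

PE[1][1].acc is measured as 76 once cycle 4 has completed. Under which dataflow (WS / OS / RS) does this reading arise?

Under WS (3×2), PE[1][1]:
  t=0 PE[1][1]: acc=0 h=0 v=0
  t=1 PE[1][1]: acc=0 h=0 v=0
  t=2 PE[1][1]: acc=44 h=2 v=44
  t=3 PE[1][1]: acc=13 h=4 v=13
  t=4 PE[1][1]: acc=0 h=0 v=0
Under OS (2×2), PE[1][1]:
  t=0 PE[1][1]: acc=0 h=0 v=0
  t=1 PE[1][1]: acc=0 h=0 v=0
  t=2 PE[1][1]: acc=5 h=1 v=5
  t=3 PE[1][1]: acc=13 h=4 v=2
  t=4 PE[1][1]: acc=76 h=9 v=7
Under RS (2×3), PE[1][1]:
  t=0 PE[1][1]: acc=0 h=0 v=0
  t=1 PE[1][1]: acc=0 h=0 v=0
  t=2 PE[1][1]: acc=25 h=25 v=4
  t=3 PE[1][1]: acc=13 h=13 v=2
  t=4 PE[1][1]: acc=0 h=0 v=0

dataflow = OS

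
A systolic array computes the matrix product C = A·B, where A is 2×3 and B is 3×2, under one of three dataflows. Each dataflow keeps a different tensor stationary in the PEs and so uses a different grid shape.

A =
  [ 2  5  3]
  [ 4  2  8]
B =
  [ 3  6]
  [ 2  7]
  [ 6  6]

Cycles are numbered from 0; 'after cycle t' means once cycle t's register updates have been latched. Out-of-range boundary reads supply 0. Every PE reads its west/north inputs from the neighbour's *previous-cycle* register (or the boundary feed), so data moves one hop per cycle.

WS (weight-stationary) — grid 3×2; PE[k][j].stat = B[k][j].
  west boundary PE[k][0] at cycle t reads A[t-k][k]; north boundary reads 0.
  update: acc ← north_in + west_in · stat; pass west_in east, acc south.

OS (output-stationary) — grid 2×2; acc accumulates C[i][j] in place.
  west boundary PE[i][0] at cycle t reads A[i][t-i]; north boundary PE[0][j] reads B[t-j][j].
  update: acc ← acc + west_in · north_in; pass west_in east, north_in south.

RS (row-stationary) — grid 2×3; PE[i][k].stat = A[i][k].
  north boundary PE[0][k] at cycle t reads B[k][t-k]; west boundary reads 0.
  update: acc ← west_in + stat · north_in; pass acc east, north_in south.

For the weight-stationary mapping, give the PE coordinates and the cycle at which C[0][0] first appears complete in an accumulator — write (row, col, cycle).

WS — PE[2][0] is where C[0][0] collects:
  after 0 — PE[2][0] acc=0, pass-E 0, pass-S 0
  after 1 — PE[2][0] acc=0, pass-E 0, pass-S 0
  after 2 — PE[2][0] acc=34, pass-E 3, pass-S 34

(row, col, cycle) = (2, 0, 2)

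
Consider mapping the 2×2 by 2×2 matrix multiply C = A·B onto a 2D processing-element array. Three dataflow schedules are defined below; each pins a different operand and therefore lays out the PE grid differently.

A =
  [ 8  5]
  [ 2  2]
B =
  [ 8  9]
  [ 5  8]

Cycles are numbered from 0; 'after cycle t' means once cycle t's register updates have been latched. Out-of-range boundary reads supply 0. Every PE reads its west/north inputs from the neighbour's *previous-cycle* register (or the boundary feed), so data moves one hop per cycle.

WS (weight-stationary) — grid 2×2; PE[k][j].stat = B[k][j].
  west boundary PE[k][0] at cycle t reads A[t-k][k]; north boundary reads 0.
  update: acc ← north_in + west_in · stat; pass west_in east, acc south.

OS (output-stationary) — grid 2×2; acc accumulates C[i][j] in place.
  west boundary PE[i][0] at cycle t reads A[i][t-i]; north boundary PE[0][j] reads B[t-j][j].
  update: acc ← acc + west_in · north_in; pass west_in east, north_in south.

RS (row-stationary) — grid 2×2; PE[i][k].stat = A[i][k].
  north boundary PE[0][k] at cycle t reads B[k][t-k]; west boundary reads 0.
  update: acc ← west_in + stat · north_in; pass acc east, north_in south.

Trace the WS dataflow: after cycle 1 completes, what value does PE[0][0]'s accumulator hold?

WS on a 2×2 grid — tracing PE[0][0] and its feeders:
  c0 r0c0: 64 / 8 / 64
  c1 r0c0: 16 / 2 / 16

PE[0][0].acc = 16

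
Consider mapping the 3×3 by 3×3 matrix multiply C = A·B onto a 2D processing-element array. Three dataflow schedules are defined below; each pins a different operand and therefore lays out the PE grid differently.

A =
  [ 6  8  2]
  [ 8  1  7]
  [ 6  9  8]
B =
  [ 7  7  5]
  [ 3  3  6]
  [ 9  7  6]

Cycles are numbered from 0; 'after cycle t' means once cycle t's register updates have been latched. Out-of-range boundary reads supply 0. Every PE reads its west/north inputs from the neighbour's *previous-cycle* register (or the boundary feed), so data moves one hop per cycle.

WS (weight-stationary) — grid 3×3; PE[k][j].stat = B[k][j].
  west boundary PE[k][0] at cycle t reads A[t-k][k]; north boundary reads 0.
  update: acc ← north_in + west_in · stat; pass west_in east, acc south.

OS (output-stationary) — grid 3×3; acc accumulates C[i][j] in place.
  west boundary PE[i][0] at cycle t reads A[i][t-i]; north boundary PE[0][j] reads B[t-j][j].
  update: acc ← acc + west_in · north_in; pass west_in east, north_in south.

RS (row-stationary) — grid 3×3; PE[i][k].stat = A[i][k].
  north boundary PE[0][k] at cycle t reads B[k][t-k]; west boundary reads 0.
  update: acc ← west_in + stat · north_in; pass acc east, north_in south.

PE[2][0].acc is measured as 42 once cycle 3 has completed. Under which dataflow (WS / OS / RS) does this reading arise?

— WS: 3×3; PE[2][0] trace:
  c0 r2c0: 0 / 0 / 0
  c1 r2c0: 0 / 0 / 0
  c2 r2c0: 84 / 2 / 84
  c3 r2c0: 122 / 7 / 122
— OS: 3×3; PE[2][0] trace:
  c0 r2c0: 0 / 0 / 0
  c1 r2c0: 0 / 0 / 0
  c2 r2c0: 42 / 6 / 7
  c3 r2c0: 69 / 9 / 3
— RS: 3×3; PE[2][0] trace:
  c0 r2c0: 0 / 0 / 0
  c1 r2c0: 0 / 0 / 0
  c2 r2c0: 42 / 42 / 7
  c3 r2c0: 42 / 42 / 7

dataflow = RS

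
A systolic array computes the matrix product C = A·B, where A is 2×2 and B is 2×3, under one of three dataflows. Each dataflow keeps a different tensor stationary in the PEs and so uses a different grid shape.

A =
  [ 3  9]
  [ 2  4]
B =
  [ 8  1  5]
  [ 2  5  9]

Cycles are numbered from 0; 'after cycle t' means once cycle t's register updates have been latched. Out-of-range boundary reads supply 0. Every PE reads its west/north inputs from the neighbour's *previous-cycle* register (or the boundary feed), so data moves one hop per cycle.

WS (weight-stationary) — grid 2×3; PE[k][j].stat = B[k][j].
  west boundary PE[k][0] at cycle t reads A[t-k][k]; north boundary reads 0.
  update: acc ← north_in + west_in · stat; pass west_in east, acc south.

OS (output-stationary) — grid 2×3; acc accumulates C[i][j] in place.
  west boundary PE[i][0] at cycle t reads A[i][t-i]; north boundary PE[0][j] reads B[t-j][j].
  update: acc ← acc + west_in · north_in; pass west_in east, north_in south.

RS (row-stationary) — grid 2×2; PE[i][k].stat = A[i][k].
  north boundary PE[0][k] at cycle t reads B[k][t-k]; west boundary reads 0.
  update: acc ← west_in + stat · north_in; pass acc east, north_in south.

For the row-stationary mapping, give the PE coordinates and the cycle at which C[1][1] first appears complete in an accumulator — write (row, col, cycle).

RS: C[1][1] accumulates in PE[1][1]:
  after 0 — PE[1][1] acc=0, pass-E 0, pass-S 0
  after 1 — PE[1][1] acc=0, pass-E 0, pass-S 0
  after 2 — PE[1][1] acc=24, pass-E 24, pass-S 2
  after 3 — PE[1][1] acc=22, pass-E 22, pass-S 5

(row, col, cycle) = (1, 1, 3)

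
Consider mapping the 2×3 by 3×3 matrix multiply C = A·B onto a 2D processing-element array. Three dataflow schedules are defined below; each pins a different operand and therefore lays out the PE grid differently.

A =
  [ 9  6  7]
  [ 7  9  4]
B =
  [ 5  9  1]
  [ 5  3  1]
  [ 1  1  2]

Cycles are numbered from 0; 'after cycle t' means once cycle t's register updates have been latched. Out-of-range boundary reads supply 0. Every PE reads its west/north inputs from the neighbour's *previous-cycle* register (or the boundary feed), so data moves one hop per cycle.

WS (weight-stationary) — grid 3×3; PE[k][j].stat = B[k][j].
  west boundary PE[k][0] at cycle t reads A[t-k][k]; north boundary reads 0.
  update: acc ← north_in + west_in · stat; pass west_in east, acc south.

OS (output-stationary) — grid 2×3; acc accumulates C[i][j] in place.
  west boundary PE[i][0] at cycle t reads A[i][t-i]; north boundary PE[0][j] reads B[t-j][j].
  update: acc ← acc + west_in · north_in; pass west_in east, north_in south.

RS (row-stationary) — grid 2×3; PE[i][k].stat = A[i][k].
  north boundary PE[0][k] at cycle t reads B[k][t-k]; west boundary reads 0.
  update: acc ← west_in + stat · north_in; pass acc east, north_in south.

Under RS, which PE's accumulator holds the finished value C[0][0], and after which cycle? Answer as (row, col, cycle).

Under RS, C[0][0] lands at PE[0][2]:
  0: (0,2).acc=0  regs=<0,0>
  1: (0,2).acc=0  regs=<0,0>
  2: (0,2).acc=82  regs=<82,1>

(row, col, cycle) = (0, 2, 2)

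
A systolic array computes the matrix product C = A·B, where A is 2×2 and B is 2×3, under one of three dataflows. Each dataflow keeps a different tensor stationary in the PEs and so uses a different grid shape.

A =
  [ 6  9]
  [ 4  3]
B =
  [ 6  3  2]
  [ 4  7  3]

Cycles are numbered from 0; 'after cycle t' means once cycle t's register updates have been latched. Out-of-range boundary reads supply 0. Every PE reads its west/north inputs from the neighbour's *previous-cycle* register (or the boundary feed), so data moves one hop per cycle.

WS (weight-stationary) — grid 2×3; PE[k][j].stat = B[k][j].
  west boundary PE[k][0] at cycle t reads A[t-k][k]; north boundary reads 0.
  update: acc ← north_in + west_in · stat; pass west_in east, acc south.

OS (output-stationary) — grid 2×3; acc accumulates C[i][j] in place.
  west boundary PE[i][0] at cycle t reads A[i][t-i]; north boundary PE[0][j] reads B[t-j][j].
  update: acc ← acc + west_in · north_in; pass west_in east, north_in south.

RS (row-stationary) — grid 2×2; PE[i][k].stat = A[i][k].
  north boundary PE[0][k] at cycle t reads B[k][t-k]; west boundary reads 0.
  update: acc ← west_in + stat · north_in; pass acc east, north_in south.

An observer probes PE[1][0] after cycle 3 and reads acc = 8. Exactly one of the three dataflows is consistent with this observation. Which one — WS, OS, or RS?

— WS: 2×3; PE[1][0] trace:
  [0] (1,0) acc=0 (h:0 v:0)
  [1] (1,0) acc=72 (h:9 v:72)
  [2] (1,0) acc=36 (h:3 v:36)
  [3] (1,0) acc=0 (h:0 v:0)
— OS: 2×3; PE[1][0] trace:
  [0] (1,0) acc=0 (h:0 v:0)
  [1] (1,0) acc=24 (h:4 v:6)
  [2] (1,0) acc=36 (h:3 v:4)
  [3] (1,0) acc=36 (h:0 v:0)
— RS: 2×2; PE[1][0] trace:
  [0] (1,0) acc=0 (h:0 v:0)
  [1] (1,0) acc=24 (h:24 v:6)
  [2] (1,0) acc=12 (h:12 v:3)
  [3] (1,0) acc=8 (h:8 v:2)

dataflow = RS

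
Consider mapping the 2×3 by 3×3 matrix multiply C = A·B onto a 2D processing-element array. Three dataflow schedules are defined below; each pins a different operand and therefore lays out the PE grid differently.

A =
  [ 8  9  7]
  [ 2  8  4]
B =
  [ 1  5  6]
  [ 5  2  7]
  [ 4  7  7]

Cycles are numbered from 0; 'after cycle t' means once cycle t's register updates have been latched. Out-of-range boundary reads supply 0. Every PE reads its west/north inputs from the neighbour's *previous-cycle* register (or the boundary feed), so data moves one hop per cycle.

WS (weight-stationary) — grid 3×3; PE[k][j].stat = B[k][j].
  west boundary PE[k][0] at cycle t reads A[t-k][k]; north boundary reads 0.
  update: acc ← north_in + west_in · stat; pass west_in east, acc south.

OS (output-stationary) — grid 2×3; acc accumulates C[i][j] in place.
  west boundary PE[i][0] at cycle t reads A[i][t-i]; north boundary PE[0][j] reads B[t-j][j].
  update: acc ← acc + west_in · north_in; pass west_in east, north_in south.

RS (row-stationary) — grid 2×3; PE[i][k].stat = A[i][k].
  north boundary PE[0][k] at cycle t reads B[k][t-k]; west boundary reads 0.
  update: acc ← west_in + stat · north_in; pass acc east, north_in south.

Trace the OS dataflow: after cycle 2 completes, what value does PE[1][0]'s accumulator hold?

OS on a 2×3 grid — tracing PE[1][0] and its feeders:
  cycle 0: PE[0][0] → acc 8, east 8, south 1
  cycle 0: PE[1][0] → acc 0, east 0, south 0
  cycle 1: PE[0][0] → acc 53, east 9, south 5
  cycle 1: PE[1][0] → acc 2, east 2, south 1
  cycle 2: PE[0][0] → acc 81, east 7, south 4
  cycle 2: PE[1][0] → acc 42, east 8, south 5

PE[1][0].acc = 42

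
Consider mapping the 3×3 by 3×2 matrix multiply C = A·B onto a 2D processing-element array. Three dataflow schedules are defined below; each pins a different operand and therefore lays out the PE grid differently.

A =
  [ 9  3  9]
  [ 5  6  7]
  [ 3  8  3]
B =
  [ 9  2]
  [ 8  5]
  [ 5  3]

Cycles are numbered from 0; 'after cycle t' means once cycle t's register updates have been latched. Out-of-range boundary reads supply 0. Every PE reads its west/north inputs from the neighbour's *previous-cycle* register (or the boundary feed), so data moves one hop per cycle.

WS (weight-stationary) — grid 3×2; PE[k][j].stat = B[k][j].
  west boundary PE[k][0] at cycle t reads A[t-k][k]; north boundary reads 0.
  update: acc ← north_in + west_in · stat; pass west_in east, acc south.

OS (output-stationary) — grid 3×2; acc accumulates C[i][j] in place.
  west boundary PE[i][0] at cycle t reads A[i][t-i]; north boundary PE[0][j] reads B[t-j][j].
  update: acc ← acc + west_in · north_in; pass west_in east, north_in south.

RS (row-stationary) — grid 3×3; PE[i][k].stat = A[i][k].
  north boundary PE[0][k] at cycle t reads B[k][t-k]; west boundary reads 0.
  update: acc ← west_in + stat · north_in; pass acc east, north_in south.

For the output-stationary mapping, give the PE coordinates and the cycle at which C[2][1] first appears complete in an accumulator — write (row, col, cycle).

Under OS, C[2][1] lands at PE[2][1]:
  0: (2,1).acc=0  regs=<0,0>
  1: (2,1).acc=0  regs=<0,0>
  2: (2,1).acc=0  regs=<0,0>
  3: (2,1).acc=6  regs=<3,2>
  4: (2,1).acc=46  regs=<8,5>
  5: (2,1).acc=55  regs=<3,3>

(row, col, cycle) = (2, 1, 5)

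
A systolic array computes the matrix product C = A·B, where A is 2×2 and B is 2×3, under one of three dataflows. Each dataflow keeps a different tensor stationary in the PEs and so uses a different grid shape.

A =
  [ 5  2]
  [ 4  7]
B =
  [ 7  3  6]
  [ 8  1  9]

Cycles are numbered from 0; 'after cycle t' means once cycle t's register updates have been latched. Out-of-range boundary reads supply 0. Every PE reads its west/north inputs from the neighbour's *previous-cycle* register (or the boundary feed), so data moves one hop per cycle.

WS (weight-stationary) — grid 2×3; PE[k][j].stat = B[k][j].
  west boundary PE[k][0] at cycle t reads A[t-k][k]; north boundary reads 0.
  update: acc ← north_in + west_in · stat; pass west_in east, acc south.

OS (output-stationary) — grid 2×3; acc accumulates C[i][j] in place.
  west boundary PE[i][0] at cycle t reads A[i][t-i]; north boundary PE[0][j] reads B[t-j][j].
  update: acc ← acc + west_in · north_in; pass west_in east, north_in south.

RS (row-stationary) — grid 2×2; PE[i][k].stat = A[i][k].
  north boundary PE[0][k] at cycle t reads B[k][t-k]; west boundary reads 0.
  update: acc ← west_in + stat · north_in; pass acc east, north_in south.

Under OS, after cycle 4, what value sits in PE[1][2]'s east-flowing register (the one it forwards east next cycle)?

register = 7

Tracing OS — 2×3 array, target PE[1][2]:
  c0 r0c2: 0 / 0 / 0
  c0 r1c1: 0 / 0 / 0
  c0 r1c2: 0 / 0 / 0
  c1 r0c2: 0 / 0 / 0
  c1 r1c1: 0 / 0 / 0
  c1 r1c2: 0 / 0 / 0
  c2 r0c2: 30 / 5 / 6
  c2 r1c1: 12 / 4 / 3
  c2 r1c2: 0 / 0 / 0
  c3 r0c2: 48 / 2 / 9
  c3 r1c1: 19 / 7 / 1
  c3 r1c2: 24 / 4 / 6
  c4 r0c2: 48 / 0 / 0
  c4 r1c1: 19 / 0 / 0
  c4 r1c2: 87 / 7 / 9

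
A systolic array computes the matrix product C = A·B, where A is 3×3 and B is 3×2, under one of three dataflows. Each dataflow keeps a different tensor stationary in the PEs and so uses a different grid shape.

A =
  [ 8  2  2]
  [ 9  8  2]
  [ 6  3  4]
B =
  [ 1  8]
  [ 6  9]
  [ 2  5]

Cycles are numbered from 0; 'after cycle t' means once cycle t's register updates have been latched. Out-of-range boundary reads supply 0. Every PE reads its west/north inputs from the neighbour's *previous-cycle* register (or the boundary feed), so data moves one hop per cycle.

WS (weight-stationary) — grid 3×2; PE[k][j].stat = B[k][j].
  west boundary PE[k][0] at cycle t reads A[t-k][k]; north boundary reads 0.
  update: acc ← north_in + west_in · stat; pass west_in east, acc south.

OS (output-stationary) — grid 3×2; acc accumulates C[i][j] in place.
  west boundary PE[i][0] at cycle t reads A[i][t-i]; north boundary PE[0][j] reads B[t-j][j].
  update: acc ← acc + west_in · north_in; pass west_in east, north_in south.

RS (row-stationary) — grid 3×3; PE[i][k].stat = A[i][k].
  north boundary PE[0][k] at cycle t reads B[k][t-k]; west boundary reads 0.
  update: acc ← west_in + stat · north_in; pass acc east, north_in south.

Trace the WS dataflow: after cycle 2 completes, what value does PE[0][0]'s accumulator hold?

WS 3×2: PE[0][0] cycle-by-cycle (with neighbour feeds):
  c0 r0c0: 8 / 8 / 8
  c1 r0c0: 9 / 9 / 9
  c2 r0c0: 6 / 6 / 6

PE[0][0].acc = 6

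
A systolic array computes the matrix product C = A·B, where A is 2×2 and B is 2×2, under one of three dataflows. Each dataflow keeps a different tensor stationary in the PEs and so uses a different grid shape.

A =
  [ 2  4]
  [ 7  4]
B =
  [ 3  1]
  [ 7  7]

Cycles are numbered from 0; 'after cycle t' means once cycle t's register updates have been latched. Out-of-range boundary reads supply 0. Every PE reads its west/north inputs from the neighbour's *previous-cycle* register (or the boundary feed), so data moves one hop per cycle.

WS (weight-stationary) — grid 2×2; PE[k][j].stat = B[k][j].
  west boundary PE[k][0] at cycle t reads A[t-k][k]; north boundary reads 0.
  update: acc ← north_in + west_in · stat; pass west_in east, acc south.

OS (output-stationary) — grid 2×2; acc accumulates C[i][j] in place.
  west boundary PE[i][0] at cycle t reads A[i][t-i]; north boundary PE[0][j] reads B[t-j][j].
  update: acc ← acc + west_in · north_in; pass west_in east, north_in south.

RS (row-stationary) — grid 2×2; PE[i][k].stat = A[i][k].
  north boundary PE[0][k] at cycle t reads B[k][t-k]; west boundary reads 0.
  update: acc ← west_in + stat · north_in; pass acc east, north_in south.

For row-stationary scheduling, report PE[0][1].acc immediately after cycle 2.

PE[0][1].acc = 30

Tracing RS — 2×2 array, target PE[0][1]:
  0: (0,0).acc=6  regs=<6,3>
  0: (0,1).acc=0  regs=<0,0>
  1: (0,0).acc=2  regs=<2,1>
  1: (0,1).acc=34  regs=<34,7>
  2: (0,0).acc=0  regs=<0,0>
  2: (0,1).acc=30  regs=<30,7>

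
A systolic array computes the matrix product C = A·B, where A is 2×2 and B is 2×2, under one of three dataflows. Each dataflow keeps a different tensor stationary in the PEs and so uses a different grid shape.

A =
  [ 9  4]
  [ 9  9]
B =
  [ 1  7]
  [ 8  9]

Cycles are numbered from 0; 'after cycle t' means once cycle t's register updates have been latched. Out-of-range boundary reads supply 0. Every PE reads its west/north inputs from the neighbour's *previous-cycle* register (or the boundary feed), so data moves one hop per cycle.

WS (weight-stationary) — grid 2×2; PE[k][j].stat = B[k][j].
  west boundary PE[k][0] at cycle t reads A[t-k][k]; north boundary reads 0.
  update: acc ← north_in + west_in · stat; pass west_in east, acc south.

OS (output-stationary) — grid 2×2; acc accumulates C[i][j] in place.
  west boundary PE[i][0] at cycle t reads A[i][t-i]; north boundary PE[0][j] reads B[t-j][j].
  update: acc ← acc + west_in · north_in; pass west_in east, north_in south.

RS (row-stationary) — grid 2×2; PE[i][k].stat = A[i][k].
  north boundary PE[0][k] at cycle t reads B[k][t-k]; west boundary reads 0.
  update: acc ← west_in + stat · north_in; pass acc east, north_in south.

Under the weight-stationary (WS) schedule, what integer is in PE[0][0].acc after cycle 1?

PE[0][0].acc = 9

WS on a 2×2 grid — tracing PE[0][0] and its feeders:
  [0] (0,0) acc=9 (h:9 v:9)
  [1] (0,0) acc=9 (h:9 v:9)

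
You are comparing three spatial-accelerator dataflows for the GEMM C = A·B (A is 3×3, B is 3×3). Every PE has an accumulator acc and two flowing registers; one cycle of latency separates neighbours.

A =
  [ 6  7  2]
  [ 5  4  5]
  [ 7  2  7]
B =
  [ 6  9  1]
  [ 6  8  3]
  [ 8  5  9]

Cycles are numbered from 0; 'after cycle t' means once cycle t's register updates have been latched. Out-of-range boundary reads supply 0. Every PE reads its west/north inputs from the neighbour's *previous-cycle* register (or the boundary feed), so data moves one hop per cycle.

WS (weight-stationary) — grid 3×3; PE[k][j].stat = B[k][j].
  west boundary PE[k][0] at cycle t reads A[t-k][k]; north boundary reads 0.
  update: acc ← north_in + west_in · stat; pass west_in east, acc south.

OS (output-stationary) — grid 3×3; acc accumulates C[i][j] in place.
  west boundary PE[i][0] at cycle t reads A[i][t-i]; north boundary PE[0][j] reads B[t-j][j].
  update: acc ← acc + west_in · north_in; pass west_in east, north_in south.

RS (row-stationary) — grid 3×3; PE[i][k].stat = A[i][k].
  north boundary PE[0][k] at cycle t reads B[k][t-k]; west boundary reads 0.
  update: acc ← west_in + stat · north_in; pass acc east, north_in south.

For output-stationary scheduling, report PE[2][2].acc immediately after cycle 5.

OS 3×3: PE[2][2] cycle-by-cycle (with neighbour feeds):
  cycle 0: PE[1][2] → acc 0, east 0, south 0
  cycle 0: PE[2][1] → acc 0, east 0, south 0
  cycle 0: PE[2][2] → acc 0, east 0, south 0
  cycle 1: PE[1][2] → acc 0, east 0, south 0
  cycle 1: PE[2][1] → acc 0, east 0, south 0
  cycle 1: PE[2][2] → acc 0, east 0, south 0
  cycle 2: PE[1][2] → acc 0, east 0, south 0
  cycle 2: PE[2][1] → acc 0, east 0, south 0
  cycle 2: PE[2][2] → acc 0, east 0, south 0
  cycle 3: PE[1][2] → acc 5, east 5, south 1
  cycle 3: PE[2][1] → acc 63, east 7, south 9
  cycle 3: PE[2][2] → acc 0, east 0, south 0
  cycle 4: PE[1][2] → acc 17, east 4, south 3
  cycle 4: PE[2][1] → acc 79, east 2, south 8
  cycle 4: PE[2][2] → acc 7, east 7, south 1
  cycle 5: PE[1][2] → acc 62, east 5, south 9
  cycle 5: PE[2][1] → acc 114, east 7, south 5
  cycle 5: PE[2][2] → acc 13, east 2, south 3

PE[2][2].acc = 13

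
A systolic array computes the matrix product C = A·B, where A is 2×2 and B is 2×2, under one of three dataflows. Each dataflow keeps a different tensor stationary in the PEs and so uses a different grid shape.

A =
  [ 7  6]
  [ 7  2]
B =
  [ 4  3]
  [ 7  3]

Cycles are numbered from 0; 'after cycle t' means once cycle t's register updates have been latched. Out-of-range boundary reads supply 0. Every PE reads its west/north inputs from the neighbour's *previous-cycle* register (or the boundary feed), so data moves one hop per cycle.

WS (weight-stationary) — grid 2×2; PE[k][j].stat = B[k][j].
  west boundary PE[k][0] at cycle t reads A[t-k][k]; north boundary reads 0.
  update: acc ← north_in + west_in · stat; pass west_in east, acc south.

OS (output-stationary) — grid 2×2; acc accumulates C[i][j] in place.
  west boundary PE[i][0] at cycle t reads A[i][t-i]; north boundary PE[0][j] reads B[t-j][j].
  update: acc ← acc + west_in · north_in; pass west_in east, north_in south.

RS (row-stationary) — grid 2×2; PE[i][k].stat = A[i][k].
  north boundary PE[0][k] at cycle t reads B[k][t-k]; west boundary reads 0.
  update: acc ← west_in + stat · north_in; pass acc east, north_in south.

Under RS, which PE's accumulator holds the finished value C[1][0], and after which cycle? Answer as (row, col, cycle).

(row, col, cycle) = (1, 1, 2)

Under RS, C[1][0] lands at PE[1][1]:
  c0 r1c1: 0 / 0 / 0
  c1 r1c1: 0 / 0 / 0
  c2 r1c1: 42 / 42 / 7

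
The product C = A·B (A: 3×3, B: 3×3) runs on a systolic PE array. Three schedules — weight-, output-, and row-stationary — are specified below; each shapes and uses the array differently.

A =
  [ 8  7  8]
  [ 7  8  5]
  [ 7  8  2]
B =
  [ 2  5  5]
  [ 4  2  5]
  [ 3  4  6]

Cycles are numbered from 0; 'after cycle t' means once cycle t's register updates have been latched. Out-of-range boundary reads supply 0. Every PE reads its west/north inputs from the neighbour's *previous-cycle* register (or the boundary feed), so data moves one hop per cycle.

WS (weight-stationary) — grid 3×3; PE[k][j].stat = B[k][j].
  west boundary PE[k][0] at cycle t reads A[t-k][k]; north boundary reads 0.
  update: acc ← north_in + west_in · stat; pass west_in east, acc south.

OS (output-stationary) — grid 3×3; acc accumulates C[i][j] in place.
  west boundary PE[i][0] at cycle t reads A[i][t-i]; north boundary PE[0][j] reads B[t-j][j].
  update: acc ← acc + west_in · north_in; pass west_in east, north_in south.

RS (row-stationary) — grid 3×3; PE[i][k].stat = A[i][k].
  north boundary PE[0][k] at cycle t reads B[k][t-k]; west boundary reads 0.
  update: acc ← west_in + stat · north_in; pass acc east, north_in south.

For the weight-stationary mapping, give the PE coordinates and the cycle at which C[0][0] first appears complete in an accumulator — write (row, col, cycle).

Under WS, C[0][0] lands at PE[2][0]:
  t=0 PE[2][0]: acc=0 h=0 v=0
  t=1 PE[2][0]: acc=0 h=0 v=0
  t=2 PE[2][0]: acc=68 h=8 v=68

(row, col, cycle) = (2, 0, 2)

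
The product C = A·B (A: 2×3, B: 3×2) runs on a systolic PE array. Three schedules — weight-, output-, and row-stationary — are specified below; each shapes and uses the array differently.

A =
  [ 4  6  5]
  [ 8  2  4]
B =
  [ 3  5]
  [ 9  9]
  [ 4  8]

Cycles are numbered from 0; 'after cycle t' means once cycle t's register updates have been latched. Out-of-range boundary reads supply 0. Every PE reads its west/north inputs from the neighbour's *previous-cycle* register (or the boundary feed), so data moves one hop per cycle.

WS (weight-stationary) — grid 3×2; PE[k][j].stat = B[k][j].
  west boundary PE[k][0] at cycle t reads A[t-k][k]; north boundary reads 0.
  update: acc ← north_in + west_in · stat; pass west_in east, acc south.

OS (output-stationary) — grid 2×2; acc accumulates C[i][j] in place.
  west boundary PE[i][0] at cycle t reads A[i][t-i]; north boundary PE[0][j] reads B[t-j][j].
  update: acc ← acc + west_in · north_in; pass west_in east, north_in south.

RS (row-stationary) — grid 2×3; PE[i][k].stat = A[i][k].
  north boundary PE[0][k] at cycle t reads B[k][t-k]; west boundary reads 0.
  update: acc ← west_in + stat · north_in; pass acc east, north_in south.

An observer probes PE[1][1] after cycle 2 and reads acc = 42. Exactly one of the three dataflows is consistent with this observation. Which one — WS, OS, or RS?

— WS: 3×2; PE[1][1] trace:
  t=0 PE[1][1]: acc=0 h=0 v=0
  t=1 PE[1][1]: acc=0 h=0 v=0
  t=2 PE[1][1]: acc=74 h=6 v=74
— OS: 2×2; PE[1][1] trace:
  t=0 PE[1][1]: acc=0 h=0 v=0
  t=1 PE[1][1]: acc=0 h=0 v=0
  t=2 PE[1][1]: acc=40 h=8 v=5
— RS: 2×3; PE[1][1] trace:
  t=0 PE[1][1]: acc=0 h=0 v=0
  t=1 PE[1][1]: acc=0 h=0 v=0
  t=2 PE[1][1]: acc=42 h=42 v=9

dataflow = RS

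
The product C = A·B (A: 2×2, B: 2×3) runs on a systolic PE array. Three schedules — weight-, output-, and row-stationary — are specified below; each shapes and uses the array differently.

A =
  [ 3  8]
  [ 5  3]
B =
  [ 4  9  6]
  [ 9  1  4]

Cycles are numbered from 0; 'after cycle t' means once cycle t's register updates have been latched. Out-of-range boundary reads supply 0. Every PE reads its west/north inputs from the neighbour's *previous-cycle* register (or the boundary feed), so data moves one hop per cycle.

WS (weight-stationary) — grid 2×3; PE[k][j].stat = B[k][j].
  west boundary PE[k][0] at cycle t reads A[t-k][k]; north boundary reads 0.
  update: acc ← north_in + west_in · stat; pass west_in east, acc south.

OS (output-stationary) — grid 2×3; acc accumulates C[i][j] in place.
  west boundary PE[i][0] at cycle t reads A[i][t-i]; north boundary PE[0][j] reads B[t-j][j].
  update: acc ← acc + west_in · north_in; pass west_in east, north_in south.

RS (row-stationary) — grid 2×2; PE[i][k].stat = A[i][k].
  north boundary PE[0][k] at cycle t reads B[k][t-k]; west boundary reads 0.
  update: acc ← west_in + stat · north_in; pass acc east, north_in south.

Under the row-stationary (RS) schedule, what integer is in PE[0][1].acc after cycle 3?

RS on a 2×2 grid — tracing PE[0][1] and its feeders:
  [0] (0,0) acc=12 (h:12 v:4)
  [0] (0,1) acc=0 (h:0 v:0)
  [1] (0,0) acc=27 (h:27 v:9)
  [1] (0,1) acc=84 (h:84 v:9)
  [2] (0,0) acc=18 (h:18 v:6)
  [2] (0,1) acc=35 (h:35 v:1)
  [3] (0,0) acc=0 (h:0 v:0)
  [3] (0,1) acc=50 (h:50 v:4)

PE[0][1].acc = 50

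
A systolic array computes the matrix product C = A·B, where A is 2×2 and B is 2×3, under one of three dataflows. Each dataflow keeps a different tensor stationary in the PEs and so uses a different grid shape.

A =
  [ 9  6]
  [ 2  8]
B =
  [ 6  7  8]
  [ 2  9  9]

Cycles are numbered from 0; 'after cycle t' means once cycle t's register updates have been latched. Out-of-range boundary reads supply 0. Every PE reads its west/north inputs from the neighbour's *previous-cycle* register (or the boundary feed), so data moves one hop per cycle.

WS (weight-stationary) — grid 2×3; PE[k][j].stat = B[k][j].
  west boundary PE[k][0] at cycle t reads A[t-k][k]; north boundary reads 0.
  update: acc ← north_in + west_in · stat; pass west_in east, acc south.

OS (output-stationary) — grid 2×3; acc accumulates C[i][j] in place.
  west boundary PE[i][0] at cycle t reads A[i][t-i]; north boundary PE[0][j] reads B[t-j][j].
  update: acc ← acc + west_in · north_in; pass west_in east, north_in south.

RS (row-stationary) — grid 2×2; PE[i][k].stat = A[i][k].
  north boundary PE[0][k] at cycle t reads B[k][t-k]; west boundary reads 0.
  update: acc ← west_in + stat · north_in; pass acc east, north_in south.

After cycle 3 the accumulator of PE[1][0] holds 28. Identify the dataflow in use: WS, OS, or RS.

dataflow = OS

— WS: 2×3; PE[1][0] trace:
  cycle 0: PE[1][0] → acc 0, east 0, south 0
  cycle 1: PE[1][0] → acc 66, east 6, south 66
  cycle 2: PE[1][0] → acc 28, east 8, south 28
  cycle 3: PE[1][0] → acc 0, east 0, south 0
— OS: 2×3; PE[1][0] trace:
  cycle 0: PE[1][0] → acc 0, east 0, south 0
  cycle 1: PE[1][0] → acc 12, east 2, south 6
  cycle 2: PE[1][0] → acc 28, east 8, south 2
  cycle 3: PE[1][0] → acc 28, east 0, south 0
— RS: 2×2; PE[1][0] trace:
  cycle 0: PE[1][0] → acc 0, east 0, south 0
  cycle 1: PE[1][0] → acc 12, east 12, south 6
  cycle 2: PE[1][0] → acc 14, east 14, south 7
  cycle 3: PE[1][0] → acc 16, east 16, south 8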